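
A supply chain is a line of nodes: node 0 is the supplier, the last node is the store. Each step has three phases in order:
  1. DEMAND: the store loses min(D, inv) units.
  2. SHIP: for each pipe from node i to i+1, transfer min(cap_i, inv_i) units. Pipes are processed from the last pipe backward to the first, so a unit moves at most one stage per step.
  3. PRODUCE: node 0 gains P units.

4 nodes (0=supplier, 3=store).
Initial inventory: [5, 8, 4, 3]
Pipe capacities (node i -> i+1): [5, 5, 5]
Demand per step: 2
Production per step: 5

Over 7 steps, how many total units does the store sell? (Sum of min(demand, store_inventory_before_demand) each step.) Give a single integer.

Step 1: sold=2 (running total=2) -> [5 8 5 5]
Step 2: sold=2 (running total=4) -> [5 8 5 8]
Step 3: sold=2 (running total=6) -> [5 8 5 11]
Step 4: sold=2 (running total=8) -> [5 8 5 14]
Step 5: sold=2 (running total=10) -> [5 8 5 17]
Step 6: sold=2 (running total=12) -> [5 8 5 20]
Step 7: sold=2 (running total=14) -> [5 8 5 23]

Answer: 14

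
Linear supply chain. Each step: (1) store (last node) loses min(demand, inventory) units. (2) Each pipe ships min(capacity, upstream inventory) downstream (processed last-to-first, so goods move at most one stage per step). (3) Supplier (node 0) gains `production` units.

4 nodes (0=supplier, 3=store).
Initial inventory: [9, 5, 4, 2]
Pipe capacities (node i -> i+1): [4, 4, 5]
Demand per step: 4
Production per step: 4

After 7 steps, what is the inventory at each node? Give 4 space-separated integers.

Step 1: demand=4,sold=2 ship[2->3]=4 ship[1->2]=4 ship[0->1]=4 prod=4 -> inv=[9 5 4 4]
Step 2: demand=4,sold=4 ship[2->3]=4 ship[1->2]=4 ship[0->1]=4 prod=4 -> inv=[9 5 4 4]
Step 3: demand=4,sold=4 ship[2->3]=4 ship[1->2]=4 ship[0->1]=4 prod=4 -> inv=[9 5 4 4]
Step 4: demand=4,sold=4 ship[2->3]=4 ship[1->2]=4 ship[0->1]=4 prod=4 -> inv=[9 5 4 4]
Step 5: demand=4,sold=4 ship[2->3]=4 ship[1->2]=4 ship[0->1]=4 prod=4 -> inv=[9 5 4 4]
Step 6: demand=4,sold=4 ship[2->3]=4 ship[1->2]=4 ship[0->1]=4 prod=4 -> inv=[9 5 4 4]
Step 7: demand=4,sold=4 ship[2->3]=4 ship[1->2]=4 ship[0->1]=4 prod=4 -> inv=[9 5 4 4]

9 5 4 4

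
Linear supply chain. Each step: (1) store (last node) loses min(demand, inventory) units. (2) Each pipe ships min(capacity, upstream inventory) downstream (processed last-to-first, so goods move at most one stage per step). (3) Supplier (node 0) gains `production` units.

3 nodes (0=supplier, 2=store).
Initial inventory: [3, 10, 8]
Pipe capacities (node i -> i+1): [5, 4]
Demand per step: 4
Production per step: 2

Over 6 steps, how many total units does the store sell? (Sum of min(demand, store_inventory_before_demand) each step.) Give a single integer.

Step 1: sold=4 (running total=4) -> [2 9 8]
Step 2: sold=4 (running total=8) -> [2 7 8]
Step 3: sold=4 (running total=12) -> [2 5 8]
Step 4: sold=4 (running total=16) -> [2 3 8]
Step 5: sold=4 (running total=20) -> [2 2 7]
Step 6: sold=4 (running total=24) -> [2 2 5]

Answer: 24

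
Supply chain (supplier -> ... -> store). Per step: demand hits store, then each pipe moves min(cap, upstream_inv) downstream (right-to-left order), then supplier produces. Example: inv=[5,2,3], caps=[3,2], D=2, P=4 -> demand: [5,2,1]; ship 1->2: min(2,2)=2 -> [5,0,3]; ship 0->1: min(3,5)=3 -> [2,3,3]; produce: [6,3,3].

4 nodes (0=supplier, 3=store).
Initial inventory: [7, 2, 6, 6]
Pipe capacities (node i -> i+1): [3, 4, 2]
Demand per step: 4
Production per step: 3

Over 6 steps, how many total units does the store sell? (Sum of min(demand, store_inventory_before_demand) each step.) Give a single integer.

Answer: 16

Derivation:
Step 1: sold=4 (running total=4) -> [7 3 6 4]
Step 2: sold=4 (running total=8) -> [7 3 7 2]
Step 3: sold=2 (running total=10) -> [7 3 8 2]
Step 4: sold=2 (running total=12) -> [7 3 9 2]
Step 5: sold=2 (running total=14) -> [7 3 10 2]
Step 6: sold=2 (running total=16) -> [7 3 11 2]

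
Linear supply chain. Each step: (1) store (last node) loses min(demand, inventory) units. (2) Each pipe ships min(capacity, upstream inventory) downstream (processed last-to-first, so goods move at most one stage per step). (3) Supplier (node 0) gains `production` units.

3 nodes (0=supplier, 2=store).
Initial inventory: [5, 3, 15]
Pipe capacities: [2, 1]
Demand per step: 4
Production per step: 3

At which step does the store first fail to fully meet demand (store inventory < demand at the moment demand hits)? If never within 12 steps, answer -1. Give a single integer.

Step 1: demand=4,sold=4 ship[1->2]=1 ship[0->1]=2 prod=3 -> [6 4 12]
Step 2: demand=4,sold=4 ship[1->2]=1 ship[0->1]=2 prod=3 -> [7 5 9]
Step 3: demand=4,sold=4 ship[1->2]=1 ship[0->1]=2 prod=3 -> [8 6 6]
Step 4: demand=4,sold=4 ship[1->2]=1 ship[0->1]=2 prod=3 -> [9 7 3]
Step 5: demand=4,sold=3 ship[1->2]=1 ship[0->1]=2 prod=3 -> [10 8 1]
Step 6: demand=4,sold=1 ship[1->2]=1 ship[0->1]=2 prod=3 -> [11 9 1]
Step 7: demand=4,sold=1 ship[1->2]=1 ship[0->1]=2 prod=3 -> [12 10 1]
Step 8: demand=4,sold=1 ship[1->2]=1 ship[0->1]=2 prod=3 -> [13 11 1]
Step 9: demand=4,sold=1 ship[1->2]=1 ship[0->1]=2 prod=3 -> [14 12 1]
Step 10: demand=4,sold=1 ship[1->2]=1 ship[0->1]=2 prod=3 -> [15 13 1]
Step 11: demand=4,sold=1 ship[1->2]=1 ship[0->1]=2 prod=3 -> [16 14 1]
Step 12: demand=4,sold=1 ship[1->2]=1 ship[0->1]=2 prod=3 -> [17 15 1]
First stockout at step 5

5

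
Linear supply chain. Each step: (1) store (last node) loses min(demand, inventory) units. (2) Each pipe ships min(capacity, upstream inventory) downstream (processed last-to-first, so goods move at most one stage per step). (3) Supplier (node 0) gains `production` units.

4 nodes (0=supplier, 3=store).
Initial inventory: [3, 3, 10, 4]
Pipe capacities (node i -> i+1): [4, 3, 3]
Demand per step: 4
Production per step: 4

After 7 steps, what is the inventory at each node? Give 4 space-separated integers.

Step 1: demand=4,sold=4 ship[2->3]=3 ship[1->2]=3 ship[0->1]=3 prod=4 -> inv=[4 3 10 3]
Step 2: demand=4,sold=3 ship[2->3]=3 ship[1->2]=3 ship[0->1]=4 prod=4 -> inv=[4 4 10 3]
Step 3: demand=4,sold=3 ship[2->3]=3 ship[1->2]=3 ship[0->1]=4 prod=4 -> inv=[4 5 10 3]
Step 4: demand=4,sold=3 ship[2->3]=3 ship[1->2]=3 ship[0->1]=4 prod=4 -> inv=[4 6 10 3]
Step 5: demand=4,sold=3 ship[2->3]=3 ship[1->2]=3 ship[0->1]=4 prod=4 -> inv=[4 7 10 3]
Step 6: demand=4,sold=3 ship[2->3]=3 ship[1->2]=3 ship[0->1]=4 prod=4 -> inv=[4 8 10 3]
Step 7: demand=4,sold=3 ship[2->3]=3 ship[1->2]=3 ship[0->1]=4 prod=4 -> inv=[4 9 10 3]

4 9 10 3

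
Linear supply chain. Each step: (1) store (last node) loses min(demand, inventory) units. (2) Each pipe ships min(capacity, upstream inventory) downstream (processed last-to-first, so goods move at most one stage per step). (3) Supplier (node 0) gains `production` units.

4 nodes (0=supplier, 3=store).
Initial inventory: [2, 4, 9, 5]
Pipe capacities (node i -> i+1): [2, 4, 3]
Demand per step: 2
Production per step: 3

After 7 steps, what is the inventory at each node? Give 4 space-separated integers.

Step 1: demand=2,sold=2 ship[2->3]=3 ship[1->2]=4 ship[0->1]=2 prod=3 -> inv=[3 2 10 6]
Step 2: demand=2,sold=2 ship[2->3]=3 ship[1->2]=2 ship[0->1]=2 prod=3 -> inv=[4 2 9 7]
Step 3: demand=2,sold=2 ship[2->3]=3 ship[1->2]=2 ship[0->1]=2 prod=3 -> inv=[5 2 8 8]
Step 4: demand=2,sold=2 ship[2->3]=3 ship[1->2]=2 ship[0->1]=2 prod=3 -> inv=[6 2 7 9]
Step 5: demand=2,sold=2 ship[2->3]=3 ship[1->2]=2 ship[0->1]=2 prod=3 -> inv=[7 2 6 10]
Step 6: demand=2,sold=2 ship[2->3]=3 ship[1->2]=2 ship[0->1]=2 prod=3 -> inv=[8 2 5 11]
Step 7: demand=2,sold=2 ship[2->3]=3 ship[1->2]=2 ship[0->1]=2 prod=3 -> inv=[9 2 4 12]

9 2 4 12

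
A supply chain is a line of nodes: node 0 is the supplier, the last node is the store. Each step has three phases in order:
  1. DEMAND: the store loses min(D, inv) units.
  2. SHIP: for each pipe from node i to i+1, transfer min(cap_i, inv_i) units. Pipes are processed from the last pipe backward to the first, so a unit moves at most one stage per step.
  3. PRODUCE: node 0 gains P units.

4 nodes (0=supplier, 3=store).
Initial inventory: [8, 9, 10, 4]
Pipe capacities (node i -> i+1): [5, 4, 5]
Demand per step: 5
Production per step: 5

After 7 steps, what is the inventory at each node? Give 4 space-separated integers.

Step 1: demand=5,sold=4 ship[2->3]=5 ship[1->2]=4 ship[0->1]=5 prod=5 -> inv=[8 10 9 5]
Step 2: demand=5,sold=5 ship[2->3]=5 ship[1->2]=4 ship[0->1]=5 prod=5 -> inv=[8 11 8 5]
Step 3: demand=5,sold=5 ship[2->3]=5 ship[1->2]=4 ship[0->1]=5 prod=5 -> inv=[8 12 7 5]
Step 4: demand=5,sold=5 ship[2->3]=5 ship[1->2]=4 ship[0->1]=5 prod=5 -> inv=[8 13 6 5]
Step 5: demand=5,sold=5 ship[2->3]=5 ship[1->2]=4 ship[0->1]=5 prod=5 -> inv=[8 14 5 5]
Step 6: demand=5,sold=5 ship[2->3]=5 ship[1->2]=4 ship[0->1]=5 prod=5 -> inv=[8 15 4 5]
Step 7: demand=5,sold=5 ship[2->3]=4 ship[1->2]=4 ship[0->1]=5 prod=5 -> inv=[8 16 4 4]

8 16 4 4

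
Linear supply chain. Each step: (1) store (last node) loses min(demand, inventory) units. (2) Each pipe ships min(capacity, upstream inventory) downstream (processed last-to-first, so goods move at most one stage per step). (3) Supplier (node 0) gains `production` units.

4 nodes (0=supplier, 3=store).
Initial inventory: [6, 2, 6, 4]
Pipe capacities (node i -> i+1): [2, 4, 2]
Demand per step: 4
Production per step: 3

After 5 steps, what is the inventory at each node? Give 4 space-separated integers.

Step 1: demand=4,sold=4 ship[2->3]=2 ship[1->2]=2 ship[0->1]=2 prod=3 -> inv=[7 2 6 2]
Step 2: demand=4,sold=2 ship[2->3]=2 ship[1->2]=2 ship[0->1]=2 prod=3 -> inv=[8 2 6 2]
Step 3: demand=4,sold=2 ship[2->3]=2 ship[1->2]=2 ship[0->1]=2 prod=3 -> inv=[9 2 6 2]
Step 4: demand=4,sold=2 ship[2->3]=2 ship[1->2]=2 ship[0->1]=2 prod=3 -> inv=[10 2 6 2]
Step 5: demand=4,sold=2 ship[2->3]=2 ship[1->2]=2 ship[0->1]=2 prod=3 -> inv=[11 2 6 2]

11 2 6 2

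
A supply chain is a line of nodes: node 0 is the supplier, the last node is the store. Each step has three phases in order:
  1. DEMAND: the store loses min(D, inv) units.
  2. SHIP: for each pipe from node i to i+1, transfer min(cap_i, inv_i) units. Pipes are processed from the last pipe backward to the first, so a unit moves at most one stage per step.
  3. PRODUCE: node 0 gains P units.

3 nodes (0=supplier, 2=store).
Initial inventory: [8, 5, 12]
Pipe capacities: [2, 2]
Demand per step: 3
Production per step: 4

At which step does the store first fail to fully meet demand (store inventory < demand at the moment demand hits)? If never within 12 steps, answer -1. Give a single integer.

Step 1: demand=3,sold=3 ship[1->2]=2 ship[0->1]=2 prod=4 -> [10 5 11]
Step 2: demand=3,sold=3 ship[1->2]=2 ship[0->1]=2 prod=4 -> [12 5 10]
Step 3: demand=3,sold=3 ship[1->2]=2 ship[0->1]=2 prod=4 -> [14 5 9]
Step 4: demand=3,sold=3 ship[1->2]=2 ship[0->1]=2 prod=4 -> [16 5 8]
Step 5: demand=3,sold=3 ship[1->2]=2 ship[0->1]=2 prod=4 -> [18 5 7]
Step 6: demand=3,sold=3 ship[1->2]=2 ship[0->1]=2 prod=4 -> [20 5 6]
Step 7: demand=3,sold=3 ship[1->2]=2 ship[0->1]=2 prod=4 -> [22 5 5]
Step 8: demand=3,sold=3 ship[1->2]=2 ship[0->1]=2 prod=4 -> [24 5 4]
Step 9: demand=3,sold=3 ship[1->2]=2 ship[0->1]=2 prod=4 -> [26 5 3]
Step 10: demand=3,sold=3 ship[1->2]=2 ship[0->1]=2 prod=4 -> [28 5 2]
Step 11: demand=3,sold=2 ship[1->2]=2 ship[0->1]=2 prod=4 -> [30 5 2]
Step 12: demand=3,sold=2 ship[1->2]=2 ship[0->1]=2 prod=4 -> [32 5 2]
First stockout at step 11

11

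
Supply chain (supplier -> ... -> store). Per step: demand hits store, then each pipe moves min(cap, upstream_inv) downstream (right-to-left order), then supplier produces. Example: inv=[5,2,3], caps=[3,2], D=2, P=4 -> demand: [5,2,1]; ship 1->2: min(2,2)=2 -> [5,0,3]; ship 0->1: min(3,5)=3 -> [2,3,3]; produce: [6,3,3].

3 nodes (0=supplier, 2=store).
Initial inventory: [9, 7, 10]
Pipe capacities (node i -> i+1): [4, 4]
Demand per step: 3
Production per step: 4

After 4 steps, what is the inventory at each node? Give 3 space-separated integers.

Step 1: demand=3,sold=3 ship[1->2]=4 ship[0->1]=4 prod=4 -> inv=[9 7 11]
Step 2: demand=3,sold=3 ship[1->2]=4 ship[0->1]=4 prod=4 -> inv=[9 7 12]
Step 3: demand=3,sold=3 ship[1->2]=4 ship[0->1]=4 prod=4 -> inv=[9 7 13]
Step 4: demand=3,sold=3 ship[1->2]=4 ship[0->1]=4 prod=4 -> inv=[9 7 14]

9 7 14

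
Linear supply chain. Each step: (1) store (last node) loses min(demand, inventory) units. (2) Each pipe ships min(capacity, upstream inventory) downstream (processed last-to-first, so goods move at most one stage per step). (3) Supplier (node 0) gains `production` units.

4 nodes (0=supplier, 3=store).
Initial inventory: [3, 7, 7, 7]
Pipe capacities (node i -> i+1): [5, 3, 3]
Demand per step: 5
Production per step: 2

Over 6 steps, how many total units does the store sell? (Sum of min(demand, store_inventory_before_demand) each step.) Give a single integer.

Step 1: sold=5 (running total=5) -> [2 7 7 5]
Step 2: sold=5 (running total=10) -> [2 6 7 3]
Step 3: sold=3 (running total=13) -> [2 5 7 3]
Step 4: sold=3 (running total=16) -> [2 4 7 3]
Step 5: sold=3 (running total=19) -> [2 3 7 3]
Step 6: sold=3 (running total=22) -> [2 2 7 3]

Answer: 22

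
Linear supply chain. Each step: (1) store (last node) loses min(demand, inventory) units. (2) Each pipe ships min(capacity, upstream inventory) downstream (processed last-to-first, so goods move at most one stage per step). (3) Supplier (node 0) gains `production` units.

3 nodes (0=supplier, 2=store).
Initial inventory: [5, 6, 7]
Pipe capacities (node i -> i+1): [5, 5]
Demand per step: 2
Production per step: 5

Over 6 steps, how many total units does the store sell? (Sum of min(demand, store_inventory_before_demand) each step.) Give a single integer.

Answer: 12

Derivation:
Step 1: sold=2 (running total=2) -> [5 6 10]
Step 2: sold=2 (running total=4) -> [5 6 13]
Step 3: sold=2 (running total=6) -> [5 6 16]
Step 4: sold=2 (running total=8) -> [5 6 19]
Step 5: sold=2 (running total=10) -> [5 6 22]
Step 6: sold=2 (running total=12) -> [5 6 25]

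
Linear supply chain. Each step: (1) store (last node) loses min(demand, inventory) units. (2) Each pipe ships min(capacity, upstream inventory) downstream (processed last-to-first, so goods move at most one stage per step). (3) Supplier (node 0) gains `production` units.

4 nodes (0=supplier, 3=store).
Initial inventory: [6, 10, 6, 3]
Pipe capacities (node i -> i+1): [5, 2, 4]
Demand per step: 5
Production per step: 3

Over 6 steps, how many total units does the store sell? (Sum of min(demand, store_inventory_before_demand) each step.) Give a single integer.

Step 1: sold=3 (running total=3) -> [4 13 4 4]
Step 2: sold=4 (running total=7) -> [3 15 2 4]
Step 3: sold=4 (running total=11) -> [3 16 2 2]
Step 4: sold=2 (running total=13) -> [3 17 2 2]
Step 5: sold=2 (running total=15) -> [3 18 2 2]
Step 6: sold=2 (running total=17) -> [3 19 2 2]

Answer: 17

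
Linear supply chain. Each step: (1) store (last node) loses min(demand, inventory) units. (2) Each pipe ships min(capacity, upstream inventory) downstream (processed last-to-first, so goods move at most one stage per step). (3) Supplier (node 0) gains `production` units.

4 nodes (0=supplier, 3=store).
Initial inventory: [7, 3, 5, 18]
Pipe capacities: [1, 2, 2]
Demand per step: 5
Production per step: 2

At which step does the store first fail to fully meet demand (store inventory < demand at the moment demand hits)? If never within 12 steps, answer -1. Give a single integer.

Step 1: demand=5,sold=5 ship[2->3]=2 ship[1->2]=2 ship[0->1]=1 prod=2 -> [8 2 5 15]
Step 2: demand=5,sold=5 ship[2->3]=2 ship[1->2]=2 ship[0->1]=1 prod=2 -> [9 1 5 12]
Step 3: demand=5,sold=5 ship[2->3]=2 ship[1->2]=1 ship[0->1]=1 prod=2 -> [10 1 4 9]
Step 4: demand=5,sold=5 ship[2->3]=2 ship[1->2]=1 ship[0->1]=1 prod=2 -> [11 1 3 6]
Step 5: demand=5,sold=5 ship[2->3]=2 ship[1->2]=1 ship[0->1]=1 prod=2 -> [12 1 2 3]
Step 6: demand=5,sold=3 ship[2->3]=2 ship[1->2]=1 ship[0->1]=1 prod=2 -> [13 1 1 2]
Step 7: demand=5,sold=2 ship[2->3]=1 ship[1->2]=1 ship[0->1]=1 prod=2 -> [14 1 1 1]
Step 8: demand=5,sold=1 ship[2->3]=1 ship[1->2]=1 ship[0->1]=1 prod=2 -> [15 1 1 1]
Step 9: demand=5,sold=1 ship[2->3]=1 ship[1->2]=1 ship[0->1]=1 prod=2 -> [16 1 1 1]
Step 10: demand=5,sold=1 ship[2->3]=1 ship[1->2]=1 ship[0->1]=1 prod=2 -> [17 1 1 1]
Step 11: demand=5,sold=1 ship[2->3]=1 ship[1->2]=1 ship[0->1]=1 prod=2 -> [18 1 1 1]
Step 12: demand=5,sold=1 ship[2->3]=1 ship[1->2]=1 ship[0->1]=1 prod=2 -> [19 1 1 1]
First stockout at step 6

6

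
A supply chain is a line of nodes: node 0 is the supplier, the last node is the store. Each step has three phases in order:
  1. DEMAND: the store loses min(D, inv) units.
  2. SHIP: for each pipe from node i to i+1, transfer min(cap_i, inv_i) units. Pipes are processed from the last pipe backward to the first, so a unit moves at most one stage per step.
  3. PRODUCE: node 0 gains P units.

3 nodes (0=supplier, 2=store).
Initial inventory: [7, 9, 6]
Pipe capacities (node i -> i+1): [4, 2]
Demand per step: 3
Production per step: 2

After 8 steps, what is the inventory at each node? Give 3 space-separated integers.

Step 1: demand=3,sold=3 ship[1->2]=2 ship[0->1]=4 prod=2 -> inv=[5 11 5]
Step 2: demand=3,sold=3 ship[1->2]=2 ship[0->1]=4 prod=2 -> inv=[3 13 4]
Step 3: demand=3,sold=3 ship[1->2]=2 ship[0->1]=3 prod=2 -> inv=[2 14 3]
Step 4: demand=3,sold=3 ship[1->2]=2 ship[0->1]=2 prod=2 -> inv=[2 14 2]
Step 5: demand=3,sold=2 ship[1->2]=2 ship[0->1]=2 prod=2 -> inv=[2 14 2]
Step 6: demand=3,sold=2 ship[1->2]=2 ship[0->1]=2 prod=2 -> inv=[2 14 2]
Step 7: demand=3,sold=2 ship[1->2]=2 ship[0->1]=2 prod=2 -> inv=[2 14 2]
Step 8: demand=3,sold=2 ship[1->2]=2 ship[0->1]=2 prod=2 -> inv=[2 14 2]

2 14 2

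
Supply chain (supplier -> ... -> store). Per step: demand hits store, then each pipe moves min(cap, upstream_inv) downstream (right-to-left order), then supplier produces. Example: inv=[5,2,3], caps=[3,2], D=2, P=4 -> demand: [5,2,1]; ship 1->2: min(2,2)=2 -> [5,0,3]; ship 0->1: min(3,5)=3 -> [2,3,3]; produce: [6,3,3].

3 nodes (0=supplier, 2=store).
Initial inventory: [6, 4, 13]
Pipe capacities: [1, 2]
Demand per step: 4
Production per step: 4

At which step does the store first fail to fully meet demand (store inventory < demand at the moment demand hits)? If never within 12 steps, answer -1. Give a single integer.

Step 1: demand=4,sold=4 ship[1->2]=2 ship[0->1]=1 prod=4 -> [9 3 11]
Step 2: demand=4,sold=4 ship[1->2]=2 ship[0->1]=1 prod=4 -> [12 2 9]
Step 3: demand=4,sold=4 ship[1->2]=2 ship[0->1]=1 prod=4 -> [15 1 7]
Step 4: demand=4,sold=4 ship[1->2]=1 ship[0->1]=1 prod=4 -> [18 1 4]
Step 5: demand=4,sold=4 ship[1->2]=1 ship[0->1]=1 prod=4 -> [21 1 1]
Step 6: demand=4,sold=1 ship[1->2]=1 ship[0->1]=1 prod=4 -> [24 1 1]
Step 7: demand=4,sold=1 ship[1->2]=1 ship[0->1]=1 prod=4 -> [27 1 1]
Step 8: demand=4,sold=1 ship[1->2]=1 ship[0->1]=1 prod=4 -> [30 1 1]
Step 9: demand=4,sold=1 ship[1->2]=1 ship[0->1]=1 prod=4 -> [33 1 1]
Step 10: demand=4,sold=1 ship[1->2]=1 ship[0->1]=1 prod=4 -> [36 1 1]
Step 11: demand=4,sold=1 ship[1->2]=1 ship[0->1]=1 prod=4 -> [39 1 1]
Step 12: demand=4,sold=1 ship[1->2]=1 ship[0->1]=1 prod=4 -> [42 1 1]
First stockout at step 6

6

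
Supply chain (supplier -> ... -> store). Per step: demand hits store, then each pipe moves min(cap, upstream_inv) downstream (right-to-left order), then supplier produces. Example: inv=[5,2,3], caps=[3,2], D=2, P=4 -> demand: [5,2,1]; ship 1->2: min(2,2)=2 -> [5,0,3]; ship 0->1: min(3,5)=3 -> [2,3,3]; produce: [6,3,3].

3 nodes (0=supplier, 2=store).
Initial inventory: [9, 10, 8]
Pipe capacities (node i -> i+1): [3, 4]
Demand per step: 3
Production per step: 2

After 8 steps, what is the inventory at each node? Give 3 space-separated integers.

Step 1: demand=3,sold=3 ship[1->2]=4 ship[0->1]=3 prod=2 -> inv=[8 9 9]
Step 2: demand=3,sold=3 ship[1->2]=4 ship[0->1]=3 prod=2 -> inv=[7 8 10]
Step 3: demand=3,sold=3 ship[1->2]=4 ship[0->1]=3 prod=2 -> inv=[6 7 11]
Step 4: demand=3,sold=3 ship[1->2]=4 ship[0->1]=3 prod=2 -> inv=[5 6 12]
Step 5: demand=3,sold=3 ship[1->2]=4 ship[0->1]=3 prod=2 -> inv=[4 5 13]
Step 6: demand=3,sold=3 ship[1->2]=4 ship[0->1]=3 prod=2 -> inv=[3 4 14]
Step 7: demand=3,sold=3 ship[1->2]=4 ship[0->1]=3 prod=2 -> inv=[2 3 15]
Step 8: demand=3,sold=3 ship[1->2]=3 ship[0->1]=2 prod=2 -> inv=[2 2 15]

2 2 15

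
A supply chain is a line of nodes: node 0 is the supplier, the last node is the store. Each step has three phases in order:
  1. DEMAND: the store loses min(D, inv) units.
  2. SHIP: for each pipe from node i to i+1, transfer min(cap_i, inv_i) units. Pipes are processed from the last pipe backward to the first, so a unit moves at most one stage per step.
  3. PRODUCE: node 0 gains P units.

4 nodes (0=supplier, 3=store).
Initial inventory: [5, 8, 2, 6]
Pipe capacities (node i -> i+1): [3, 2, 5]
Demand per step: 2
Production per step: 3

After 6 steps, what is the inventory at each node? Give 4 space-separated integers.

Step 1: demand=2,sold=2 ship[2->3]=2 ship[1->2]=2 ship[0->1]=3 prod=3 -> inv=[5 9 2 6]
Step 2: demand=2,sold=2 ship[2->3]=2 ship[1->2]=2 ship[0->1]=3 prod=3 -> inv=[5 10 2 6]
Step 3: demand=2,sold=2 ship[2->3]=2 ship[1->2]=2 ship[0->1]=3 prod=3 -> inv=[5 11 2 6]
Step 4: demand=2,sold=2 ship[2->3]=2 ship[1->2]=2 ship[0->1]=3 prod=3 -> inv=[5 12 2 6]
Step 5: demand=2,sold=2 ship[2->3]=2 ship[1->2]=2 ship[0->1]=3 prod=3 -> inv=[5 13 2 6]
Step 6: demand=2,sold=2 ship[2->3]=2 ship[1->2]=2 ship[0->1]=3 prod=3 -> inv=[5 14 2 6]

5 14 2 6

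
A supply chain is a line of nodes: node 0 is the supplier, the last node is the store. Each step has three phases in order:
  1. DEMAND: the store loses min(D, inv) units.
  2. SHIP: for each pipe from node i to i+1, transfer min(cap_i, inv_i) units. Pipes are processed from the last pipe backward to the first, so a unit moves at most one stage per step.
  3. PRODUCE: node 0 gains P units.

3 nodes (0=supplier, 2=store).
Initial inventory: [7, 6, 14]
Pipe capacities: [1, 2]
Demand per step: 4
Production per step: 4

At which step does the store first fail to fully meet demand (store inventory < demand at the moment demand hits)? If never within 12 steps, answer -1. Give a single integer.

Step 1: demand=4,sold=4 ship[1->2]=2 ship[0->1]=1 prod=4 -> [10 5 12]
Step 2: demand=4,sold=4 ship[1->2]=2 ship[0->1]=1 prod=4 -> [13 4 10]
Step 3: demand=4,sold=4 ship[1->2]=2 ship[0->1]=1 prod=4 -> [16 3 8]
Step 4: demand=4,sold=4 ship[1->2]=2 ship[0->1]=1 prod=4 -> [19 2 6]
Step 5: demand=4,sold=4 ship[1->2]=2 ship[0->1]=1 prod=4 -> [22 1 4]
Step 6: demand=4,sold=4 ship[1->2]=1 ship[0->1]=1 prod=4 -> [25 1 1]
Step 7: demand=4,sold=1 ship[1->2]=1 ship[0->1]=1 prod=4 -> [28 1 1]
Step 8: demand=4,sold=1 ship[1->2]=1 ship[0->1]=1 prod=4 -> [31 1 1]
Step 9: demand=4,sold=1 ship[1->2]=1 ship[0->1]=1 prod=4 -> [34 1 1]
Step 10: demand=4,sold=1 ship[1->2]=1 ship[0->1]=1 prod=4 -> [37 1 1]
Step 11: demand=4,sold=1 ship[1->2]=1 ship[0->1]=1 prod=4 -> [40 1 1]
Step 12: demand=4,sold=1 ship[1->2]=1 ship[0->1]=1 prod=4 -> [43 1 1]
First stockout at step 7

7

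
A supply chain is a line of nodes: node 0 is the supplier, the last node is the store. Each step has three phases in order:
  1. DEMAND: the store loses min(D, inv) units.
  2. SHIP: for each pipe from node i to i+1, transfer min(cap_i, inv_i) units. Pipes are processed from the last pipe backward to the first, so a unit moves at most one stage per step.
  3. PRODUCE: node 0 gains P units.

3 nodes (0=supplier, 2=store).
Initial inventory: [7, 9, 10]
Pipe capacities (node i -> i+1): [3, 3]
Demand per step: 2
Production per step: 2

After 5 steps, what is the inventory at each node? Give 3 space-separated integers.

Step 1: demand=2,sold=2 ship[1->2]=3 ship[0->1]=3 prod=2 -> inv=[6 9 11]
Step 2: demand=2,sold=2 ship[1->2]=3 ship[0->1]=3 prod=2 -> inv=[5 9 12]
Step 3: demand=2,sold=2 ship[1->2]=3 ship[0->1]=3 prod=2 -> inv=[4 9 13]
Step 4: demand=2,sold=2 ship[1->2]=3 ship[0->1]=3 prod=2 -> inv=[3 9 14]
Step 5: demand=2,sold=2 ship[1->2]=3 ship[0->1]=3 prod=2 -> inv=[2 9 15]

2 9 15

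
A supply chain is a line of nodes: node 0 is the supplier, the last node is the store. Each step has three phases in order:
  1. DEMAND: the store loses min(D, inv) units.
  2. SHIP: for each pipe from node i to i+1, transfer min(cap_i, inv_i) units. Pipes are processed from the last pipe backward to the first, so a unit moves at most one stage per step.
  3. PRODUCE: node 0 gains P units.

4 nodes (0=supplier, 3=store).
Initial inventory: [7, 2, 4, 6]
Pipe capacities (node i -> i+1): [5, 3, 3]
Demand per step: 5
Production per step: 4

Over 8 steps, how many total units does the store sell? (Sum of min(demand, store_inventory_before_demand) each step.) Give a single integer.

Step 1: sold=5 (running total=5) -> [6 5 3 4]
Step 2: sold=4 (running total=9) -> [5 7 3 3]
Step 3: sold=3 (running total=12) -> [4 9 3 3]
Step 4: sold=3 (running total=15) -> [4 10 3 3]
Step 5: sold=3 (running total=18) -> [4 11 3 3]
Step 6: sold=3 (running total=21) -> [4 12 3 3]
Step 7: sold=3 (running total=24) -> [4 13 3 3]
Step 8: sold=3 (running total=27) -> [4 14 3 3]

Answer: 27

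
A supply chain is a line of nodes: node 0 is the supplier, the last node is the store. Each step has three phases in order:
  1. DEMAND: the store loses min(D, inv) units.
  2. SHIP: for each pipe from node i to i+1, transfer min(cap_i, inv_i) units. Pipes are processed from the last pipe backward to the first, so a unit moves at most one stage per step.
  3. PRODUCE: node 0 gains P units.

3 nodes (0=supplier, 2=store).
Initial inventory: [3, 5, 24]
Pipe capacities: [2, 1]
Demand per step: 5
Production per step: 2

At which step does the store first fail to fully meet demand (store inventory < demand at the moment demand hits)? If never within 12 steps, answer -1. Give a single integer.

Step 1: demand=5,sold=5 ship[1->2]=1 ship[0->1]=2 prod=2 -> [3 6 20]
Step 2: demand=5,sold=5 ship[1->2]=1 ship[0->1]=2 prod=2 -> [3 7 16]
Step 3: demand=5,sold=5 ship[1->2]=1 ship[0->1]=2 prod=2 -> [3 8 12]
Step 4: demand=5,sold=5 ship[1->2]=1 ship[0->1]=2 prod=2 -> [3 9 8]
Step 5: demand=5,sold=5 ship[1->2]=1 ship[0->1]=2 prod=2 -> [3 10 4]
Step 6: demand=5,sold=4 ship[1->2]=1 ship[0->1]=2 prod=2 -> [3 11 1]
Step 7: demand=5,sold=1 ship[1->2]=1 ship[0->1]=2 prod=2 -> [3 12 1]
Step 8: demand=5,sold=1 ship[1->2]=1 ship[0->1]=2 prod=2 -> [3 13 1]
Step 9: demand=5,sold=1 ship[1->2]=1 ship[0->1]=2 prod=2 -> [3 14 1]
Step 10: demand=5,sold=1 ship[1->2]=1 ship[0->1]=2 prod=2 -> [3 15 1]
Step 11: demand=5,sold=1 ship[1->2]=1 ship[0->1]=2 prod=2 -> [3 16 1]
Step 12: demand=5,sold=1 ship[1->2]=1 ship[0->1]=2 prod=2 -> [3 17 1]
First stockout at step 6

6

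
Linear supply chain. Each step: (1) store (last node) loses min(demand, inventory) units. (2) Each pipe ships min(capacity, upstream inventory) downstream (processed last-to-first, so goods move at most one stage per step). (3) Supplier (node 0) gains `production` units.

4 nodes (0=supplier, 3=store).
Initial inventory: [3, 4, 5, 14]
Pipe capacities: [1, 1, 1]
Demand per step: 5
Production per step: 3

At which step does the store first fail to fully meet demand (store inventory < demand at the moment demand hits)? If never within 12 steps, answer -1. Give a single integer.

Step 1: demand=5,sold=5 ship[2->3]=1 ship[1->2]=1 ship[0->1]=1 prod=3 -> [5 4 5 10]
Step 2: demand=5,sold=5 ship[2->3]=1 ship[1->2]=1 ship[0->1]=1 prod=3 -> [7 4 5 6]
Step 3: demand=5,sold=5 ship[2->3]=1 ship[1->2]=1 ship[0->1]=1 prod=3 -> [9 4 5 2]
Step 4: demand=5,sold=2 ship[2->3]=1 ship[1->2]=1 ship[0->1]=1 prod=3 -> [11 4 5 1]
Step 5: demand=5,sold=1 ship[2->3]=1 ship[1->2]=1 ship[0->1]=1 prod=3 -> [13 4 5 1]
Step 6: demand=5,sold=1 ship[2->3]=1 ship[1->2]=1 ship[0->1]=1 prod=3 -> [15 4 5 1]
Step 7: demand=5,sold=1 ship[2->3]=1 ship[1->2]=1 ship[0->1]=1 prod=3 -> [17 4 5 1]
Step 8: demand=5,sold=1 ship[2->3]=1 ship[1->2]=1 ship[0->1]=1 prod=3 -> [19 4 5 1]
Step 9: demand=5,sold=1 ship[2->3]=1 ship[1->2]=1 ship[0->1]=1 prod=3 -> [21 4 5 1]
Step 10: demand=5,sold=1 ship[2->3]=1 ship[1->2]=1 ship[0->1]=1 prod=3 -> [23 4 5 1]
Step 11: demand=5,sold=1 ship[2->3]=1 ship[1->2]=1 ship[0->1]=1 prod=3 -> [25 4 5 1]
Step 12: demand=5,sold=1 ship[2->3]=1 ship[1->2]=1 ship[0->1]=1 prod=3 -> [27 4 5 1]
First stockout at step 4

4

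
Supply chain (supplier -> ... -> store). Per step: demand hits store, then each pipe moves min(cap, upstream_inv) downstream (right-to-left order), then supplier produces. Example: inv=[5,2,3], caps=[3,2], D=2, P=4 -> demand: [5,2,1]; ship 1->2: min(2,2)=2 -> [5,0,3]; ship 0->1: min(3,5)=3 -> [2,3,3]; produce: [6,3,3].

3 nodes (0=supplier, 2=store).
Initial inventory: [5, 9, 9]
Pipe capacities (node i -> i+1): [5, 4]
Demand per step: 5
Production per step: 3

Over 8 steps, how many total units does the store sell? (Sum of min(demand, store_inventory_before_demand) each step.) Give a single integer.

Step 1: sold=5 (running total=5) -> [3 10 8]
Step 2: sold=5 (running total=10) -> [3 9 7]
Step 3: sold=5 (running total=15) -> [3 8 6]
Step 4: sold=5 (running total=20) -> [3 7 5]
Step 5: sold=5 (running total=25) -> [3 6 4]
Step 6: sold=4 (running total=29) -> [3 5 4]
Step 7: sold=4 (running total=33) -> [3 4 4]
Step 8: sold=4 (running total=37) -> [3 3 4]

Answer: 37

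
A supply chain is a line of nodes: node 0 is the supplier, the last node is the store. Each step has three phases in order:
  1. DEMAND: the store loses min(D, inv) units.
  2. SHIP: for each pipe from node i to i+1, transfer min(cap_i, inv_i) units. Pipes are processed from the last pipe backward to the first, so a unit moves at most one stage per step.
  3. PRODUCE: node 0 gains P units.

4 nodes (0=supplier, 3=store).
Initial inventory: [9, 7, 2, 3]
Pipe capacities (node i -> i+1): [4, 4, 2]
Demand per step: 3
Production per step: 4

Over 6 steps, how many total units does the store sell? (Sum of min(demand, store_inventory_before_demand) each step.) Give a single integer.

Answer: 13

Derivation:
Step 1: sold=3 (running total=3) -> [9 7 4 2]
Step 2: sold=2 (running total=5) -> [9 7 6 2]
Step 3: sold=2 (running total=7) -> [9 7 8 2]
Step 4: sold=2 (running total=9) -> [9 7 10 2]
Step 5: sold=2 (running total=11) -> [9 7 12 2]
Step 6: sold=2 (running total=13) -> [9 7 14 2]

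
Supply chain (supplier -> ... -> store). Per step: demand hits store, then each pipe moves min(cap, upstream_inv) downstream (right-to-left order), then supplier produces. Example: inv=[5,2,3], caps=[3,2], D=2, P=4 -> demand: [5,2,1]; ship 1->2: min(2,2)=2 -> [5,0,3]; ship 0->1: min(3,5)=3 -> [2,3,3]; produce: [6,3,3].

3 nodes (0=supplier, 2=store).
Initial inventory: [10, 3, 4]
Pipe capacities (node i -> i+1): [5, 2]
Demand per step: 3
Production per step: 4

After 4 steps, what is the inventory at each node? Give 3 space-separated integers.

Step 1: demand=3,sold=3 ship[1->2]=2 ship[0->1]=5 prod=4 -> inv=[9 6 3]
Step 2: demand=3,sold=3 ship[1->2]=2 ship[0->1]=5 prod=4 -> inv=[8 9 2]
Step 3: demand=3,sold=2 ship[1->2]=2 ship[0->1]=5 prod=4 -> inv=[7 12 2]
Step 4: demand=3,sold=2 ship[1->2]=2 ship[0->1]=5 prod=4 -> inv=[6 15 2]

6 15 2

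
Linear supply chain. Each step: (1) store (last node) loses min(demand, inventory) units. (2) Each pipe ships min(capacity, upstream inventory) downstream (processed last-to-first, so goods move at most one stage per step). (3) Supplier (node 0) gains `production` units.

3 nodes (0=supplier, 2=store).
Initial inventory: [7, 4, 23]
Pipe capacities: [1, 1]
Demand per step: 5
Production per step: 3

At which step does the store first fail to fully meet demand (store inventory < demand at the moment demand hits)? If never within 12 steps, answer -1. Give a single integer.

Step 1: demand=5,sold=5 ship[1->2]=1 ship[0->1]=1 prod=3 -> [9 4 19]
Step 2: demand=5,sold=5 ship[1->2]=1 ship[0->1]=1 prod=3 -> [11 4 15]
Step 3: demand=5,sold=5 ship[1->2]=1 ship[0->1]=1 prod=3 -> [13 4 11]
Step 4: demand=5,sold=5 ship[1->2]=1 ship[0->1]=1 prod=3 -> [15 4 7]
Step 5: demand=5,sold=5 ship[1->2]=1 ship[0->1]=1 prod=3 -> [17 4 3]
Step 6: demand=5,sold=3 ship[1->2]=1 ship[0->1]=1 prod=3 -> [19 4 1]
Step 7: demand=5,sold=1 ship[1->2]=1 ship[0->1]=1 prod=3 -> [21 4 1]
Step 8: demand=5,sold=1 ship[1->2]=1 ship[0->1]=1 prod=3 -> [23 4 1]
Step 9: demand=5,sold=1 ship[1->2]=1 ship[0->1]=1 prod=3 -> [25 4 1]
Step 10: demand=5,sold=1 ship[1->2]=1 ship[0->1]=1 prod=3 -> [27 4 1]
Step 11: demand=5,sold=1 ship[1->2]=1 ship[0->1]=1 prod=3 -> [29 4 1]
Step 12: demand=5,sold=1 ship[1->2]=1 ship[0->1]=1 prod=3 -> [31 4 1]
First stockout at step 6

6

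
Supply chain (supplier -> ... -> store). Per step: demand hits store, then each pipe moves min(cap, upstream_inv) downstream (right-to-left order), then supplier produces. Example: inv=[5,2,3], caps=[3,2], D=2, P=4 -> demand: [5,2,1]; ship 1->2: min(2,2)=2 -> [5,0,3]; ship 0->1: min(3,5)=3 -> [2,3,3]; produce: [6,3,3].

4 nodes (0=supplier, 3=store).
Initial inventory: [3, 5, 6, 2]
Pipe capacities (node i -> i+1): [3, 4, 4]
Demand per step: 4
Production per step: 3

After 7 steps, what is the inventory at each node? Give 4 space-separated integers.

Step 1: demand=4,sold=2 ship[2->3]=4 ship[1->2]=4 ship[0->1]=3 prod=3 -> inv=[3 4 6 4]
Step 2: demand=4,sold=4 ship[2->3]=4 ship[1->2]=4 ship[0->1]=3 prod=3 -> inv=[3 3 6 4]
Step 3: demand=4,sold=4 ship[2->3]=4 ship[1->2]=3 ship[0->1]=3 prod=3 -> inv=[3 3 5 4]
Step 4: demand=4,sold=4 ship[2->3]=4 ship[1->2]=3 ship[0->1]=3 prod=3 -> inv=[3 3 4 4]
Step 5: demand=4,sold=4 ship[2->3]=4 ship[1->2]=3 ship[0->1]=3 prod=3 -> inv=[3 3 3 4]
Step 6: demand=4,sold=4 ship[2->3]=3 ship[1->2]=3 ship[0->1]=3 prod=3 -> inv=[3 3 3 3]
Step 7: demand=4,sold=3 ship[2->3]=3 ship[1->2]=3 ship[0->1]=3 prod=3 -> inv=[3 3 3 3]

3 3 3 3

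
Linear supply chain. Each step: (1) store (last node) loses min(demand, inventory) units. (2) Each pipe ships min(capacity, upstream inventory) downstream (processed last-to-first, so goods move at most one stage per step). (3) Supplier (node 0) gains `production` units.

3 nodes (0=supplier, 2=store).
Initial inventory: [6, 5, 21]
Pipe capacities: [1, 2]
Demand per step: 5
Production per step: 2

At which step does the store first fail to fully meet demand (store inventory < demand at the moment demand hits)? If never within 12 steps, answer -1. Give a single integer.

Step 1: demand=5,sold=5 ship[1->2]=2 ship[0->1]=1 prod=2 -> [7 4 18]
Step 2: demand=5,sold=5 ship[1->2]=2 ship[0->1]=1 prod=2 -> [8 3 15]
Step 3: demand=5,sold=5 ship[1->2]=2 ship[0->1]=1 prod=2 -> [9 2 12]
Step 4: demand=5,sold=5 ship[1->2]=2 ship[0->1]=1 prod=2 -> [10 1 9]
Step 5: demand=5,sold=5 ship[1->2]=1 ship[0->1]=1 prod=2 -> [11 1 5]
Step 6: demand=5,sold=5 ship[1->2]=1 ship[0->1]=1 prod=2 -> [12 1 1]
Step 7: demand=5,sold=1 ship[1->2]=1 ship[0->1]=1 prod=2 -> [13 1 1]
Step 8: demand=5,sold=1 ship[1->2]=1 ship[0->1]=1 prod=2 -> [14 1 1]
Step 9: demand=5,sold=1 ship[1->2]=1 ship[0->1]=1 prod=2 -> [15 1 1]
Step 10: demand=5,sold=1 ship[1->2]=1 ship[0->1]=1 prod=2 -> [16 1 1]
Step 11: demand=5,sold=1 ship[1->2]=1 ship[0->1]=1 prod=2 -> [17 1 1]
Step 12: demand=5,sold=1 ship[1->2]=1 ship[0->1]=1 prod=2 -> [18 1 1]
First stockout at step 7

7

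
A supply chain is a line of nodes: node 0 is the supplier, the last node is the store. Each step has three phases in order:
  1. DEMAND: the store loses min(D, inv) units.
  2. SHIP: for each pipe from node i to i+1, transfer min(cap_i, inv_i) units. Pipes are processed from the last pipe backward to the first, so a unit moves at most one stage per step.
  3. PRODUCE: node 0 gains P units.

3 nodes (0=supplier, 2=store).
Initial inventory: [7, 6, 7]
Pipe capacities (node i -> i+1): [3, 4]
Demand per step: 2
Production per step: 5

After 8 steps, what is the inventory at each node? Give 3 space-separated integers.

Step 1: demand=2,sold=2 ship[1->2]=4 ship[0->1]=3 prod=5 -> inv=[9 5 9]
Step 2: demand=2,sold=2 ship[1->2]=4 ship[0->1]=3 prod=5 -> inv=[11 4 11]
Step 3: demand=2,sold=2 ship[1->2]=4 ship[0->1]=3 prod=5 -> inv=[13 3 13]
Step 4: demand=2,sold=2 ship[1->2]=3 ship[0->1]=3 prod=5 -> inv=[15 3 14]
Step 5: demand=2,sold=2 ship[1->2]=3 ship[0->1]=3 prod=5 -> inv=[17 3 15]
Step 6: demand=2,sold=2 ship[1->2]=3 ship[0->1]=3 prod=5 -> inv=[19 3 16]
Step 7: demand=2,sold=2 ship[1->2]=3 ship[0->1]=3 prod=5 -> inv=[21 3 17]
Step 8: demand=2,sold=2 ship[1->2]=3 ship[0->1]=3 prod=5 -> inv=[23 3 18]

23 3 18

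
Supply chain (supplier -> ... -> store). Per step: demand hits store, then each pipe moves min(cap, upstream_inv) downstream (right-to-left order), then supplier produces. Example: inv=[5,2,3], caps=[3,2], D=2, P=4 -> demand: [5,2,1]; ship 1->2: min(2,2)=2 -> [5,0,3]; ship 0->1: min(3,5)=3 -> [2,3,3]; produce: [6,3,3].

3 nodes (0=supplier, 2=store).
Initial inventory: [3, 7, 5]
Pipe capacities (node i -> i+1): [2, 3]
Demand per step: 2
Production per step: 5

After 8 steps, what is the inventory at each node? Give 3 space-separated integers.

Step 1: demand=2,sold=2 ship[1->2]=3 ship[0->1]=2 prod=5 -> inv=[6 6 6]
Step 2: demand=2,sold=2 ship[1->2]=3 ship[0->1]=2 prod=5 -> inv=[9 5 7]
Step 3: demand=2,sold=2 ship[1->2]=3 ship[0->1]=2 prod=5 -> inv=[12 4 8]
Step 4: demand=2,sold=2 ship[1->2]=3 ship[0->1]=2 prod=5 -> inv=[15 3 9]
Step 5: demand=2,sold=2 ship[1->2]=3 ship[0->1]=2 prod=5 -> inv=[18 2 10]
Step 6: demand=2,sold=2 ship[1->2]=2 ship[0->1]=2 prod=5 -> inv=[21 2 10]
Step 7: demand=2,sold=2 ship[1->2]=2 ship[0->1]=2 prod=5 -> inv=[24 2 10]
Step 8: demand=2,sold=2 ship[1->2]=2 ship[0->1]=2 prod=5 -> inv=[27 2 10]

27 2 10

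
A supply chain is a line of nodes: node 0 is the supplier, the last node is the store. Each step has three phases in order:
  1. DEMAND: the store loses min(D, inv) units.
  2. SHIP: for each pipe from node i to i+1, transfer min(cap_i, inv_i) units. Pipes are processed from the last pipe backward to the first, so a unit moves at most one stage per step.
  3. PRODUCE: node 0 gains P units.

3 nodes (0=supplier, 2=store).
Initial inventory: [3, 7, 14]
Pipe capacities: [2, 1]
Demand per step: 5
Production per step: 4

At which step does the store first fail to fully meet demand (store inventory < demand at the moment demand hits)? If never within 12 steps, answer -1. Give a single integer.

Step 1: demand=5,sold=5 ship[1->2]=1 ship[0->1]=2 prod=4 -> [5 8 10]
Step 2: demand=5,sold=5 ship[1->2]=1 ship[0->1]=2 prod=4 -> [7 9 6]
Step 3: demand=5,sold=5 ship[1->2]=1 ship[0->1]=2 prod=4 -> [9 10 2]
Step 4: demand=5,sold=2 ship[1->2]=1 ship[0->1]=2 prod=4 -> [11 11 1]
Step 5: demand=5,sold=1 ship[1->2]=1 ship[0->1]=2 prod=4 -> [13 12 1]
Step 6: demand=5,sold=1 ship[1->2]=1 ship[0->1]=2 prod=4 -> [15 13 1]
Step 7: demand=5,sold=1 ship[1->2]=1 ship[0->1]=2 prod=4 -> [17 14 1]
Step 8: demand=5,sold=1 ship[1->2]=1 ship[0->1]=2 prod=4 -> [19 15 1]
Step 9: demand=5,sold=1 ship[1->2]=1 ship[0->1]=2 prod=4 -> [21 16 1]
Step 10: demand=5,sold=1 ship[1->2]=1 ship[0->1]=2 prod=4 -> [23 17 1]
Step 11: demand=5,sold=1 ship[1->2]=1 ship[0->1]=2 prod=4 -> [25 18 1]
Step 12: demand=5,sold=1 ship[1->2]=1 ship[0->1]=2 prod=4 -> [27 19 1]
First stockout at step 4

4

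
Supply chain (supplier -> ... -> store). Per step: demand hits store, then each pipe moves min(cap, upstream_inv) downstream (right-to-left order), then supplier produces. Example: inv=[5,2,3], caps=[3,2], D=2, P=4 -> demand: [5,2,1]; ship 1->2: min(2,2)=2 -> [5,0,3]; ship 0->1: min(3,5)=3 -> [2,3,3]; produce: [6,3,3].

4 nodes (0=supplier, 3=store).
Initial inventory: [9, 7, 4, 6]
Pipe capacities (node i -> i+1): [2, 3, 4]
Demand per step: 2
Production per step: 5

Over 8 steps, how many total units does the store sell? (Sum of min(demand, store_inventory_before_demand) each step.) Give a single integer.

Step 1: sold=2 (running total=2) -> [12 6 3 8]
Step 2: sold=2 (running total=4) -> [15 5 3 9]
Step 3: sold=2 (running total=6) -> [18 4 3 10]
Step 4: sold=2 (running total=8) -> [21 3 3 11]
Step 5: sold=2 (running total=10) -> [24 2 3 12]
Step 6: sold=2 (running total=12) -> [27 2 2 13]
Step 7: sold=2 (running total=14) -> [30 2 2 13]
Step 8: sold=2 (running total=16) -> [33 2 2 13]

Answer: 16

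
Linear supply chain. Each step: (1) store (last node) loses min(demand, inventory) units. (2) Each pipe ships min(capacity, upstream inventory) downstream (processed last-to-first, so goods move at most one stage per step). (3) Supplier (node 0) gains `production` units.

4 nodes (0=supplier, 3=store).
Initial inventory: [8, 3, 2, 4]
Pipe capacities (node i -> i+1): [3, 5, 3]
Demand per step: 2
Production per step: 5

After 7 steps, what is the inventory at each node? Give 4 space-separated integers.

Step 1: demand=2,sold=2 ship[2->3]=2 ship[1->2]=3 ship[0->1]=3 prod=5 -> inv=[10 3 3 4]
Step 2: demand=2,sold=2 ship[2->3]=3 ship[1->2]=3 ship[0->1]=3 prod=5 -> inv=[12 3 3 5]
Step 3: demand=2,sold=2 ship[2->3]=3 ship[1->2]=3 ship[0->1]=3 prod=5 -> inv=[14 3 3 6]
Step 4: demand=2,sold=2 ship[2->3]=3 ship[1->2]=3 ship[0->1]=3 prod=5 -> inv=[16 3 3 7]
Step 5: demand=2,sold=2 ship[2->3]=3 ship[1->2]=3 ship[0->1]=3 prod=5 -> inv=[18 3 3 8]
Step 6: demand=2,sold=2 ship[2->3]=3 ship[1->2]=3 ship[0->1]=3 prod=5 -> inv=[20 3 3 9]
Step 7: demand=2,sold=2 ship[2->3]=3 ship[1->2]=3 ship[0->1]=3 prod=5 -> inv=[22 3 3 10]

22 3 3 10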